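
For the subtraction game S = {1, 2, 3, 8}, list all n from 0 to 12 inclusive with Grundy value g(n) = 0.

0, 4, 9

Compute g(0), g(1), … for moves {1, 2, 3, 8}:
g(0) = mex{} = 0
g(1) = mex{0} = 1
g(2) = mex{0,1} = 2
g(3) = mex{0,1,2} = 3
g(4) = mex{1,2,3} = 0
g(5) = mex{0,2,3} = 1
g(6) = mex{0,1,3} = 2
g(7) = mex{0,1,2} = 3
g(8) = mex{0,1,2,3} = 4
g(9) = mex{1,2,3,4} = 0
g(10) = mex{0,2,3,4} = 1
g(11) = mex{0,1,3,4} = 2
g(12) = mex{0,1,2} = 3
The P-positions (g = 0) in 0..12 are 0, 4, 9.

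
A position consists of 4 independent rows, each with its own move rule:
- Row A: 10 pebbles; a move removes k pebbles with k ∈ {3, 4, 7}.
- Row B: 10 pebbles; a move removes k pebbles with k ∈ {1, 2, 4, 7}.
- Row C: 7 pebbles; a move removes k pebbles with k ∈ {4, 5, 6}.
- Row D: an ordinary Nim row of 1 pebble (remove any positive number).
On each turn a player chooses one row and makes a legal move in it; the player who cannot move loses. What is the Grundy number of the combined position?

Grundy values for row A (subtraction set {3, 4, 7}):
g(0) = mex{} = 0
g(1) = mex{} = 0
g(2) = mex{} = 0
g(3) = mex{0} = 1
g(4) = mex{0} = 1
g(5) = mex{0} = 1
g(6) = mex{0,1} = 2
g(7) = mex{0,1} = 2
g(8) = mex{0,1} = 2
g(9) = mex{0,1,2} = 3
g(10) = mex{1,2} = 0
So g(10) = 0.
Build the Grundy sequence for row B with g(k) = mex{g(k−s) : s ∈ {1, 2, 4, 7}, s ≤ k}:
g(0) = mex{} = 0
g(1) = mex{0} = 1
g(2) = mex{0,1} = 2
g(3) = mex{1,2} = 0
g(4) = mex{0,2} = 1
g(5) = mex{0,1} = 2
g(6) = mex{1,2} = 0
g(7) = mex{0,2} = 1
g(8) = mex{0,1} = 2
g(9) = mex{1,2} = 0
g(10) = mex{0,2} = 1
So g(10) = 1.
Build the Grundy sequence for row C with g(k) = mex{g(k−s) : s ∈ {4, 5, 6}, s ≤ k}:
k:     0  1  2  3  4  5  6  7
g(k):  0  0  0  0  1  1  1  1
So g(7) = 1.
Row D is a plain Nim row of size 1, so its Grundy value is 1.
By the Sprague-Grundy theorem, the Grundy value of a sum of independent games is the XOR of the component values.
Combined value = 0 ⊕ 1 ⊕ 1 ⊕ 1 = 1.

1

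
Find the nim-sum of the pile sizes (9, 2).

Bitwise XOR of the heap sizes:
  1001  (9)
  0010  (2)
  ----
  1011  (11)

11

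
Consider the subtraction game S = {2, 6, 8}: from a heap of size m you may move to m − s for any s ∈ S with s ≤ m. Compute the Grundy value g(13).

2

Grundy values for subtraction set {2, 6, 8}:
g(0) = mex{} = 0
g(1) = mex{} = 0
g(2) = mex{0} = 1
g(3) = mex{0} = 1
g(4) = mex{1} = 0
g(5) = mex{1} = 0
g(6) = mex{0} = 1
g(7) = mex{0} = 1
g(8) = mex{0,1} = 2
g(9) = mex{0,1} = 2
g(10) = mex{0,1,2} = 3
g(11) = mex{0,1,2} = 3
g(12) = mex{0,1,3} = 2
g(13) = mex{0,1,3} = 2
So g(13) = 2.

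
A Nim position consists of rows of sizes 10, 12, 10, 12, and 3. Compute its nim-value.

3

Nim-sum: 10 ^ 12 ^ 10 ^ 12 ^ 3 = 3.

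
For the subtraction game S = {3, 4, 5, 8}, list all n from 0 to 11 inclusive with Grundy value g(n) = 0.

0, 1, 2, 11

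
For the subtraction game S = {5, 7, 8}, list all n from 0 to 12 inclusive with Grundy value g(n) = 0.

Compute g(0), g(1), … for moves {5, 7, 8}:
g(0) = mex{} = 0
g(1) = mex{} = 0
g(2) = mex{} = 0
g(3) = mex{} = 0
g(4) = mex{} = 0
g(5) = mex{0} = 1
g(6) = mex{0} = 1
g(7) = mex{0} = 1
g(8) = mex{0} = 1
g(9) = mex{0} = 1
g(10) = mex{0,1} = 2
g(11) = mex{0,1} = 2
g(12) = mex{0,1} = 2
The P-positions (g = 0) in 0..12 are 0, 1, 2, 3, 4.

0, 1, 2, 3, 4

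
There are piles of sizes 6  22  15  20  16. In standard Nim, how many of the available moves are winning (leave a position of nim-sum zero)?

3

Compute the nim-sum pairwise:
6 ^ 22 = 16
16 ^ 15 = 31
31 ^ 20 = 11
11 ^ 16 = 27
The overall nim-sum is X = 27. A pile of size p has a winning move iff p XOR X < p (reduce it to p XOR X).
  6: 6 XOR 27 = 29 ≥ 6 — no move.
  22: 22 XOR 27 = 13 < 22 — winning move (to 13).
  15: 15 XOR 27 = 20 ≥ 15 — no move.
  20: 20 XOR 27 = 15 < 20 — winning move (to 15).
  16: 16 XOR 27 = 11 < 16 — winning move (to 11).
That gives 3 winning moves.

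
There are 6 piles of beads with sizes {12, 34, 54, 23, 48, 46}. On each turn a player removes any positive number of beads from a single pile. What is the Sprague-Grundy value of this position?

Compute the nim-sum pairwise:
12 ^ 34 = 46
46 ^ 54 = 24
24 ^ 23 = 15
15 ^ 48 = 63
63 ^ 46 = 17

17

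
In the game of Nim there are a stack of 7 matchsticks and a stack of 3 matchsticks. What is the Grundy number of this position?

4

Compute the nim-sum pairwise:
7 XOR 3 = 4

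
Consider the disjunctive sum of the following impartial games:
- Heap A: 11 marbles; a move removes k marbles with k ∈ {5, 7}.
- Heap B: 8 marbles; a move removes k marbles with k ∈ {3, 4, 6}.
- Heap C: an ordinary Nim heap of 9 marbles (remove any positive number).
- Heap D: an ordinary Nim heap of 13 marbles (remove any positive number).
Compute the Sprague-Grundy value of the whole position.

4

Grundy values for heap A (subtraction set {5, 7}):
k:     0  1  2  3  4  5  6  7  8  9 10 11
g(k):  0  0  0  0  0  1  1  1  1  1  2  2
So g(11) = 2.
Grundy values for heap B (subtraction set {3, 4, 6}):
g(0) = mex{} = 0
g(1) = mex{} = 0
g(2) = mex{} = 0
g(3) = mex{0} = 1
g(4) = mex{0} = 1
g(5) = mex{0} = 1
g(6) = mex{0,1} = 2
g(7) = mex{0,1} = 2
g(8) = mex{0,1} = 2
So g(8) = 2.
Heap C is a plain Nim heap of size 9, so its Grundy value is 9.
Heap D is a plain Nim heap of size 13, so its Grundy value is 13.
By the Sprague-Grundy theorem, the Grundy value of a sum of independent games is the XOR of the component values.
Combined value = 2 ⊕ 2 ⊕ 9 ⊕ 13 = 4.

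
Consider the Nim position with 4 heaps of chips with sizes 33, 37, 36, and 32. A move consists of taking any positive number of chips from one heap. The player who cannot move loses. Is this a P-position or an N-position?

Bitwise XOR of the heap sizes:
  100001  (33)
  100101  (37)
  100100  (36)
  100000  (32)
  ------
  000000  (0)
The nim-sum is 0, so this is a P-position: the player to move is in a losing position under optimal play.

P-position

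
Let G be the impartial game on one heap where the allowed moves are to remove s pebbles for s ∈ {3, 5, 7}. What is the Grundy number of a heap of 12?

Compute g(0), g(1), … for moves {3, 5, 7}:
k:     0  1  2  3  4  5  6  7  8  9 10 11 12
g(k):  0  0  0  1  1  1  2  2  2  3  0  0  0
So g(12) = 0.

0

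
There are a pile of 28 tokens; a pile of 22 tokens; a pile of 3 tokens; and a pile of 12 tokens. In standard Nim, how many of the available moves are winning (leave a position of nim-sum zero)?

3

Compute the nim-sum pairwise:
28 XOR 22 = 10
10 XOR 3 = 9
9 XOR 12 = 5
The overall nim-sum is X = 5. A pile of size p has a winning move iff p XOR X < p (reduce it to p XOR X).
  28: 28 XOR 5 = 25 < 28 — winning move (to 25).
  22: 22 XOR 5 = 19 < 22 — winning move (to 19).
  3: 3 XOR 5 = 6 ≥ 3 — no move.
  12: 12 XOR 5 = 9 < 12 — winning move (to 9).
That gives 3 winning moves.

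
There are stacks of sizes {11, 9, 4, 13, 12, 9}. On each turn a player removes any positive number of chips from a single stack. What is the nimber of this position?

14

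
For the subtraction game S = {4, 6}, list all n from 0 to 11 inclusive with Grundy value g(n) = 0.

Compute g(0), g(1), … for moves {4, 6}:
g(0) = mex{} = 0
g(1) = mex{} = 0
g(2) = mex{} = 0
g(3) = mex{} = 0
g(4) = mex{0} = 1
g(5) = mex{0} = 1
g(6) = mex{0} = 1
g(7) = mex{0} = 1
g(8) = mex{0,1} = 2
g(9) = mex{0,1} = 2
g(10) = mex{1} = 0
g(11) = mex{1} = 0
The P-positions (g = 0) in 0..11 are 0, 1, 2, 3, 10, 11.

0, 1, 2, 3, 10, 11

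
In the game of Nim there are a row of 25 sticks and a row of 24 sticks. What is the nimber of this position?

Nim-sum: 25 XOR 24 = 1.

1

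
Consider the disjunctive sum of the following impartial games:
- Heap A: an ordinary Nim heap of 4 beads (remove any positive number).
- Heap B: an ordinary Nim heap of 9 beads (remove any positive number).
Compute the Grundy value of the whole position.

13

Heap A is a plain Nim heap of size 4, so its Grundy value is 4.
Heap B is a plain Nim heap of size 9, so its Grundy value is 9.
The value of a disjunctive sum is the nim-sum of the parts.
Combined value = 4 XOR 9 = 13.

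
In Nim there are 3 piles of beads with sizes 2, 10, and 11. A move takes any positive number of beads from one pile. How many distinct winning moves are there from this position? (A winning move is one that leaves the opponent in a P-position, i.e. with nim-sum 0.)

In binary:
  0010  (2)
  1010  (10)
  1011  (11)
  ----
  0011  (3)
The overall nim-sum is X = 3. A pile of size p has a winning move iff p XOR X < p (reduce it to p XOR X).
  2: 2 XOR 3 = 1 < 2 — winning move (to 1).
  10: 10 XOR 3 = 9 < 10 — winning move (to 9).
  11: 11 XOR 3 = 8 < 11 — winning move (to 8).
That gives 3 winning moves.

3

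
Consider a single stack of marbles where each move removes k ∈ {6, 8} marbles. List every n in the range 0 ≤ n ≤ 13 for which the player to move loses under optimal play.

0, 1, 2, 3, 4, 5

Grundy values for subtraction set {6, 8}:
k:     0  1  2  3  4  5  6  7  8  9 10 11 12 13
g(k):  0  0  0  0  0  0  1  1  1  1  1  1  2  2
The P-positions (g = 0) in 0..13 are 0, 1, 2, 3, 4, 5.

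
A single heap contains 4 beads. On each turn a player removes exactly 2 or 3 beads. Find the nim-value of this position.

Grundy values for subtraction set {2, 3}:
k:     0  1  2  3  4
g(k):  0  0  1  1  2
So g(4) = 2.

2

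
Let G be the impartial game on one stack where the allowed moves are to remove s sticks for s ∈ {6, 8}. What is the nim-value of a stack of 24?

Compute g(0), g(1), … for moves {6, 8}:
k:     0  1  2  3  4  5  6  7  8  9 10 11 12 13 14 15 16 17 18 19 20 21 22 23 24
g(k):  0  0  0  0  0  0  1  1  1  1  1  1  2  2  0  0  0  0  0  0  1  1  1  1  1
So g(24) = 1.

1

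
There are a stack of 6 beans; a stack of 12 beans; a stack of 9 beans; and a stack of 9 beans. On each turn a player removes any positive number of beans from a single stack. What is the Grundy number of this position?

10

Compute the nim-sum pairwise:
6 ⊕ 12 = 10
10 ⊕ 9 = 3
3 ⊕ 9 = 10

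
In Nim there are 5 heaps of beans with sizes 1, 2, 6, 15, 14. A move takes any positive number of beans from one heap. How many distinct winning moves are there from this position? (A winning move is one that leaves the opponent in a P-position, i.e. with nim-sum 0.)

3

Bitwise XOR of the heap sizes:
  0001  (1)
  0010  (2)
  0110  (6)
  1111  (15)
  1110  (14)
  ----
  0100  (4)
The overall nim-sum is X = 4. A heap of size p has a winning move iff p XOR X < p (reduce it to p XOR X).
  1: 1 XOR 4 = 5 ≥ 1 — no move.
  2: 2 XOR 4 = 6 ≥ 2 — no move.
  6: 6 XOR 4 = 2 < 6 — winning move (to 2).
  15: 15 XOR 4 = 11 < 15 — winning move (to 11).
  14: 14 XOR 4 = 10 < 14 — winning move (to 10).
That gives 3 winning moves.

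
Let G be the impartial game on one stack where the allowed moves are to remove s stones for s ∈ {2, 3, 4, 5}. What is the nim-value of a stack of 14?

Grundy values for subtraction set {2, 3, 4, 5}:
k:     0  1  2  3  4  5  6  7  8  9 10 11 12 13 14
g(k):  0  0  1  1  2  2  3  0  0  1  1  2  2  3  0
So g(14) = 0.

0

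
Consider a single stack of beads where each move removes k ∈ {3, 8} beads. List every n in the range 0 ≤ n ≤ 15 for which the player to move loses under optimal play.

0, 1, 2, 6, 7, 11, 12, 13

Grundy values for subtraction set {3, 8}:
k:     0  1  2  3  4  5  6  7  8  9 10 11 12 13 14 15
g(k):  0  0  0  1  1  1  0  0  2  1  1  0  0  0  1  1
The P-positions (g = 0) in 0..15 are 0, 1, 2, 6, 7, 11, 12, 13.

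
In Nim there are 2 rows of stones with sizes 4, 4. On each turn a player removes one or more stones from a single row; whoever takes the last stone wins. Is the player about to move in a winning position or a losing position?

Nim-sum: 4 ⊕ 4 = 0.
The nim-sum is 0, so this is a P-position: the player to move is in a losing position under optimal play.

Losing position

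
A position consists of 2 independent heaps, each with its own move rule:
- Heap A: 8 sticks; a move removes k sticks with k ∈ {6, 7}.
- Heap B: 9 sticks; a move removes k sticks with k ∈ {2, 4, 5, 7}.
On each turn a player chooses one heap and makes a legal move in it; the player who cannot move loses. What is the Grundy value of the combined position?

1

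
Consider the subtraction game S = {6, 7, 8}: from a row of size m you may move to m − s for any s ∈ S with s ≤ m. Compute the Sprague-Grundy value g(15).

Build the Grundy sequence with g(k) = mex{g(k−s) : s ∈ {6, 7, 8}, s ≤ k}:
k:     0  1  2  3  4  5  6  7  8  9 10 11 12 13 14 15
g(k):  0  0  0  0  0  0  1  1  1  1  1  1  2  2  0  0
So g(15) = 0.

0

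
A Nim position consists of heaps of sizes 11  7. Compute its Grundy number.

12

Bitwise XOR of the heap sizes:
  1011  (11)
  0111  (7)
  ----
  1100  (12)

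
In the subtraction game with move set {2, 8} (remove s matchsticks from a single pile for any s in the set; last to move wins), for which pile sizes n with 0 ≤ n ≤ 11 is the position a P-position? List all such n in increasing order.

0, 1, 4, 5, 10, 11

Grundy values for subtraction set {2, 8}:
k:     0  1  2  3  4  5  6  7  8  9 10 11
g(k):  0  0  1  1  0  0  1  1  2  2  0  0
The P-positions (g = 0) in 0..11 are 0, 1, 4, 5, 10, 11.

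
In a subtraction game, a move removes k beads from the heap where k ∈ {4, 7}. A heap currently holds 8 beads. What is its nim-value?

Grundy values for subtraction set {4, 7}:
g(0) = mex{} = 0
g(1) = mex{} = 0
g(2) = mex{} = 0
g(3) = mex{} = 0
g(4) = mex{0} = 1
g(5) = mex{0} = 1
g(6) = mex{0} = 1
g(7) = mex{0} = 1
g(8) = mex{0,1} = 2
So g(8) = 2.

2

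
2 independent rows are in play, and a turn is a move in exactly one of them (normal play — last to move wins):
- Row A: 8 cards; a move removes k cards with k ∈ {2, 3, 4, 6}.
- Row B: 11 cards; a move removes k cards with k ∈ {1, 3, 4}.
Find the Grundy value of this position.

Grundy values for row A (subtraction set {2, 3, 4, 6}):
g(0) = mex{} = 0
g(1) = mex{} = 0
g(2) = mex{0} = 1
g(3) = mex{0} = 1
g(4) = mex{0,1} = 2
g(5) = mex{0,1} = 2
g(6) = mex{0,1,2} = 3
g(7) = mex{0,1,2} = 3
g(8) = mex{1,2,3} = 0
So g(8) = 0.
Build the Grundy sequence for row B with g(k) = mex{g(k−s) : s ∈ {1, 3, 4}, s ≤ k}:
k:     0  1  2  3  4  5  6  7  8  9 10 11
g(k):  0  1  0  1  2  3  2  0  1  0  1  2
So g(11) = 2.
By the Sprague-Grundy theorem, the Grundy value of a sum of independent games is the XOR of the component values.
Combined value = 0 XOR 2 = 2.

2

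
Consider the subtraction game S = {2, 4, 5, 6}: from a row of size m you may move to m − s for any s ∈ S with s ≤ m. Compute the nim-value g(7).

Compute g(0), g(1), … for moves {2, 4, 5, 6}:
k:     0  1  2  3  4  5  6  7
g(k):  0  0  1  1  2  2  3  3
So g(7) = 3.

3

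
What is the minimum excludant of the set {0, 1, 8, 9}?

2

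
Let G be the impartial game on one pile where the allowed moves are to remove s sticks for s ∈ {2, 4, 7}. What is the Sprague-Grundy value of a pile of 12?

0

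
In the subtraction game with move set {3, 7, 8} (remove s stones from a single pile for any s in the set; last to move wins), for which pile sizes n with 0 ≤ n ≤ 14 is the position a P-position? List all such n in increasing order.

0, 1, 2, 6, 11, 12

Build the Grundy sequence with g(k) = mex{g(k−s) : s ∈ {3, 7, 8}, s ≤ k}:
k:     0  1  2  3  4  5  6  7  8  9 10 11 12 13 14
g(k):  0  0  0  1  1  1  0  2  2  1  3  0  0  2  1
The P-positions (g = 0) in 0..14 are 0, 1, 2, 6, 11, 12.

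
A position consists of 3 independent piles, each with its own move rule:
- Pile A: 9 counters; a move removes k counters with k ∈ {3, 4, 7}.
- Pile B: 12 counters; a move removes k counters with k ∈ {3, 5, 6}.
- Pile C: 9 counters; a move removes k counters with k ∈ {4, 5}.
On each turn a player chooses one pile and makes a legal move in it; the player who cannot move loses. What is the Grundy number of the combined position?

Build the Grundy sequence for pile A with g(k) = mex{g(k−s) : s ∈ {3, 4, 7}, s ≤ k}:
g(0) = mex{} = 0
g(1) = mex{} = 0
g(2) = mex{} = 0
g(3) = mex{0} = 1
g(4) = mex{0} = 1
g(5) = mex{0} = 1
g(6) = mex{0,1} = 2
g(7) = mex{0,1} = 2
g(8) = mex{0,1} = 2
g(9) = mex{0,1,2} = 3
So g(9) = 3.
Grundy values for pile B (subtraction set {3, 5, 6}):
k:     0  1  2  3  4  5  6  7  8  9 10 11 12
g(k):  0  0  0  1  1  1  2  2  2  0  0  0  1
So g(12) = 1.
Build the Grundy sequence for pile C with g(k) = mex{g(k−s) : s ∈ {4, 5}, s ≤ k}:
g(0) = mex{} = 0
g(1) = mex{} = 0
g(2) = mex{} = 0
g(3) = mex{} = 0
g(4) = mex{0} = 1
g(5) = mex{0} = 1
g(6) = mex{0} = 1
g(7) = mex{0} = 1
g(8) = mex{0,1} = 2
g(9) = mex{1} = 0
So g(9) = 0.
The value of a disjunctive sum is the nim-sum of the parts.
Combined value = 3 XOR 1 XOR 0 = 2.

2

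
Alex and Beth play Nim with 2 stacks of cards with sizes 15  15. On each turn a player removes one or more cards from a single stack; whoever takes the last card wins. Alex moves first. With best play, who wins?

Bitwise XOR of the heap sizes:
  1111  (15)
  1111  (15)
  ----
  0000  (0)
The nim-sum is 0, so this is a P-position: the player to move is in a losing position under optimal play; Alex is about to move from it and so loses — Beth wins.

Beth wins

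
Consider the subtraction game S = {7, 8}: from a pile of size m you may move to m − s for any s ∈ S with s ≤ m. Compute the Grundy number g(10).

Grundy values for subtraction set {7, 8}:
k:     0  1  2  3  4  5  6  7  8  9 10
g(k):  0  0  0  0  0  0  0  1  1  1  1
So g(10) = 1.

1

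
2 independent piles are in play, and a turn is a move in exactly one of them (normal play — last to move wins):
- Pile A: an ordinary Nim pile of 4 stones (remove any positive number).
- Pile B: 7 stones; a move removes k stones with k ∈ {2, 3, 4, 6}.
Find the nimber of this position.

7

Pile A is a plain Nim pile of size 4, so its Grundy value is 4.
Grundy values for pile B (subtraction set {2, 3, 4, 6}):
g(0) = mex{} = 0
g(1) = mex{} = 0
g(2) = mex{0} = 1
g(3) = mex{0} = 1
g(4) = mex{0,1} = 2
g(5) = mex{0,1} = 2
g(6) = mex{0,1,2} = 3
g(7) = mex{0,1,2} = 3
So g(7) = 3.
The value of a disjunctive sum is the nim-sum of the parts.
Combined value = 4 ⊕ 3 = 7.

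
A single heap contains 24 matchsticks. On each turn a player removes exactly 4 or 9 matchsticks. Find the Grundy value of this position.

2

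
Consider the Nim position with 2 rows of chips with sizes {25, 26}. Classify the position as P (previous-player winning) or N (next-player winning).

N-position

Write each in binary and XOR column by column:
  11001  (25)
  11010  (26)
  -----
  00011  (3)
The nim-sum is 3 ≠ 0, so this is an N-position: the player to move can win.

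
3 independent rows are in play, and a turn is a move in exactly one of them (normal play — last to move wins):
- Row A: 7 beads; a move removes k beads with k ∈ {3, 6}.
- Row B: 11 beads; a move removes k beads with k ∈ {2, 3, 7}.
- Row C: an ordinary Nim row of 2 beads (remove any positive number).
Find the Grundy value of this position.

Grundy values for row A (subtraction set {3, 6}):
k:     0  1  2  3  4  5  6  7
g(k):  0  0  0  1  1  1  2  2
So g(7) = 2.
Build the Grundy sequence for row B with g(k) = mex{g(k−s) : s ∈ {2, 3, 7}, s ≤ k}:
k:     0  1  2  3  4  5  6  7  8  9 10 11
g(k):  0  0  1  1  2  0  0  1  1  2  0  0
So g(11) = 0.
Row C is a plain Nim row of size 2, so its Grundy value is 2.
By the Sprague-Grundy theorem, the Grundy value of a sum of independent games is the XOR of the component values.
Combined value = 2 XOR 0 XOR 2 = 0.

0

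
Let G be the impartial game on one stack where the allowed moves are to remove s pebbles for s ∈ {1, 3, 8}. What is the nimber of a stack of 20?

Grundy values for subtraction set {1, 3, 8}:
k:     0  1  2  3  4  5  6  7  8  9 10 11 12 13 14 15 16 17 18 19 20
g(k):  0  1  0  1  0  1  0  1  2  3  2  0  1  0  1  0  1  0  1  2  3
So g(20) = 3.

3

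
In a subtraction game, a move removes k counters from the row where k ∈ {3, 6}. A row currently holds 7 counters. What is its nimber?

Build the Grundy sequence with g(k) = mex{g(k−s) : s ∈ {3, 6}, s ≤ k}:
k:     0  1  2  3  4  5  6  7
g(k):  0  0  0  1  1  1  2  2
So g(7) = 2.

2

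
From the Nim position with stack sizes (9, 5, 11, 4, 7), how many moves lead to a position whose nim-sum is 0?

Compute the nim-sum pairwise:
9 ⊕ 5 = 12
12 ⊕ 11 = 7
7 ⊕ 4 = 3
3 ⊕ 7 = 4
The overall nim-sum is X = 4. A stack of size p has a winning move iff p XOR X < p (reduce it to p XOR X).
  9: 9 XOR 4 = 13 ≥ 9 — no move.
  5: 5 XOR 4 = 1 < 5 — winning move (to 1).
  11: 11 XOR 4 = 15 ≥ 11 — no move.
  4: 4 XOR 4 = 0 < 4 — winning move (to 0).
  7: 7 XOR 4 = 3 < 7 — winning move (to 3).
That gives 3 winning moves.

3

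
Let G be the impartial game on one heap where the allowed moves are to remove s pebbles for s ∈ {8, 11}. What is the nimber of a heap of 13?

1

Build the Grundy sequence with g(k) = mex{g(k−s) : s ∈ {8, 11}, s ≤ k}:
g(0) = mex{} = 0
g(1) = mex{} = 0
g(2) = mex{} = 0
g(3) = mex{} = 0
g(4) = mex{} = 0
g(5) = mex{} = 0
g(6) = mex{} = 0
g(7) = mex{} = 0
g(8) = mex{0} = 1
g(9) = mex{0} = 1
g(10) = mex{0} = 1
g(11) = mex{0} = 1
g(12) = mex{0} = 1
g(13) = mex{0} = 1
So g(13) = 1.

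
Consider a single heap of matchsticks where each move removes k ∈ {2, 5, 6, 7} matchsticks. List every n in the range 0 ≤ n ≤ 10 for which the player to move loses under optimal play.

Compute g(0), g(1), … for moves {2, 5, 6, 7}:
g(0) = mex{} = 0
g(1) = mex{} = 0
g(2) = mex{0} = 1
g(3) = mex{0} = 1
g(4) = mex{1} = 0
g(5) = mex{0,1} = 2
g(6) = mex{0} = 1
g(7) = mex{0,1,2} = 3
g(8) = mex{0,1} = 2
g(9) = mex{0,1,3} = 2
g(10) = mex{0,1,2} = 3
The P-positions (g = 0) in 0..10 are 0, 1, 4.

0, 1, 4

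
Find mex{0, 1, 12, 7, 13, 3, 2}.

The values 0, 1, 2, 3 are all present; 4 is the first non-negative integer missing from the set.

4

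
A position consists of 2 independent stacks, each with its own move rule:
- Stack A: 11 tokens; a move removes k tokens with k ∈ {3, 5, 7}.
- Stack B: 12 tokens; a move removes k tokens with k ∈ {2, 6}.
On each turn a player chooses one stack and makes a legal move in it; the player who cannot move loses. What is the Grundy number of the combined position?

0

For stack A, compute g(0), g(1), … with moves {3, 5, 7}:
k:     0  1  2  3  4  5  6  7  8  9 10 11
g(k):  0  0  0  1  1  1  2  2  2  3  0  0
So g(11) = 0.
For stack B, compute g(0), g(1), … with moves {2, 6}:
g(0) = mex{} = 0
g(1) = mex{} = 0
g(2) = mex{0} = 1
g(3) = mex{0} = 1
g(4) = mex{1} = 0
g(5) = mex{1} = 0
g(6) = mex{0} = 1
g(7) = mex{0} = 1
g(8) = mex{1} = 0
g(9) = mex{1} = 0
g(10) = mex{0} = 1
g(11) = mex{0} = 1
g(12) = mex{1} = 0
So g(12) = 0.
The value of a disjunctive sum is the nim-sum of the parts.
Combined value = 0 ⊕ 0 = 0.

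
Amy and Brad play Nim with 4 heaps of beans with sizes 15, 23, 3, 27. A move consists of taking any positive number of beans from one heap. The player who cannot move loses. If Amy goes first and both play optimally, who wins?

Bitwise XOR of the heap sizes:
  01111  (15)
  10111  (23)
  00011  (3)
  11011  (27)
  -----
  00000  (0)
The nim-sum is 0, so this is a P-position: the player to move is in a losing position under optimal play; Amy is about to move from it and so loses — Brad wins.

Brad wins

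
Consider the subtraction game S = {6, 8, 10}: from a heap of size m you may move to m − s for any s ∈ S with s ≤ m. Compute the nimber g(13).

2

Grundy values for subtraction set {6, 8, 10}:
k:     0  1  2  3  4  5  6  7  8  9 10 11 12 13
g(k):  0  0  0  0  0  0  1  1  1  1  1  1  2  2
So g(13) = 2.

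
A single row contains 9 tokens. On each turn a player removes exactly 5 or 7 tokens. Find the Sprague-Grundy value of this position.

1

Compute g(0), g(1), … for moves {5, 7}:
g(0) = mex{} = 0
g(1) = mex{} = 0
g(2) = mex{} = 0
g(3) = mex{} = 0
g(4) = mex{} = 0
g(5) = mex{0} = 1
g(6) = mex{0} = 1
g(7) = mex{0} = 1
g(8) = mex{0} = 1
g(9) = mex{0} = 1
So g(9) = 1.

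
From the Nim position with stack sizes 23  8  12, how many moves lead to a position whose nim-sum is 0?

1

Nim-sum: 23 ⊕ 8 ⊕ 12 = 19.
The overall nim-sum is X = 19. A stack of size p has a winning move iff p XOR X < p (reduce it to p XOR X).
  23: 23 XOR 19 = 4 < 23 — winning move (to 4).
  8: 8 XOR 19 = 27 ≥ 8 — no move.
  12: 12 XOR 19 = 31 ≥ 12 — no move.
That gives 1 winning move.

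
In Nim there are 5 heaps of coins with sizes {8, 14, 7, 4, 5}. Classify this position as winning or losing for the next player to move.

Nim-sum: 8 ⊕ 14 ⊕ 7 ⊕ 4 ⊕ 5 = 0.
The nim-sum is 0, so this is a P-position: the player to move is in a losing position under optimal play.

Losing position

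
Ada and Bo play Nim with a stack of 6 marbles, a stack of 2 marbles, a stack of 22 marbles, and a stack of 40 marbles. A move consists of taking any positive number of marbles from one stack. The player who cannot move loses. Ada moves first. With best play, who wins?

In binary:
  000110  (6)
  000010  (2)
  010110  (22)
  101000  (40)
  ------
  111010  (58)
The nim-sum is 58 ≠ 0, so this is an N-position: the player to move can win; Ada has a winning move.

Ada wins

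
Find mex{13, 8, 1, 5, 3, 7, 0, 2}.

4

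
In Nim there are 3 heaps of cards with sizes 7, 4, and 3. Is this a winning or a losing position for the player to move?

Compute the nim-sum pairwise:
7 ⊕ 4 = 3
3 ⊕ 3 = 0
The nim-sum is 0, so this is a P-position: the player to move is in a losing position under optimal play.

Losing position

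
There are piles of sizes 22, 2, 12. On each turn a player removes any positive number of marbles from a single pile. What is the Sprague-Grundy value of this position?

Compute the nim-sum pairwise:
22 ⊕ 2 = 20
20 ⊕ 12 = 24

24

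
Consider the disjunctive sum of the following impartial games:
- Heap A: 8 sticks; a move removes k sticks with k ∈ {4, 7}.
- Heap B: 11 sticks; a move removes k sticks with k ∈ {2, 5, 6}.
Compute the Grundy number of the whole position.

2

For heap A, compute g(0), g(1), … with moves {4, 7}:
k:     0  1  2  3  4  5  6  7  8
g(k):  0  0  0  0  1  1  1  1  2
So g(8) = 2.
Grundy values for heap B (subtraction set {2, 5, 6}):
g(0) = mex{} = 0
g(1) = mex{} = 0
g(2) = mex{0} = 1
g(3) = mex{0} = 1
g(4) = mex{1} = 0
g(5) = mex{0,1} = 2
g(6) = mex{0} = 1
g(7) = mex{0,1,2} = 3
g(8) = mex{1} = 0
g(9) = mex{0,1,3} = 2
g(10) = mex{0,2} = 1
g(11) = mex{1,2} = 0
So g(11) = 0.
By the Sprague-Grundy theorem, the Grundy value of a sum of independent games is the XOR of the component values.
Combined value = 2 XOR 0 = 2.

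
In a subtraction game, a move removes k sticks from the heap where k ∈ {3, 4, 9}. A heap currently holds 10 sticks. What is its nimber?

Grundy values for subtraction set {3, 4, 9}:
k:     0  1  2  3  4  5  6  7  8  9 10
g(k):  0  0  0  1  1  1  2  0  0  3  1
So g(10) = 1.

1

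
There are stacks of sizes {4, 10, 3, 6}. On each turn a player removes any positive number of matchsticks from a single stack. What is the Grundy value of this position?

11

Write each in binary and XOR column by column:
  0100  (4)
  1010  (10)
  0011  (3)
  0110  (6)
  ----
  1011  (11)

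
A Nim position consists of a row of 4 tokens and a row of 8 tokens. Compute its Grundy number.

12

Write each in binary and XOR column by column:
  0100  (4)
  1000  (8)
  ----
  1100  (12)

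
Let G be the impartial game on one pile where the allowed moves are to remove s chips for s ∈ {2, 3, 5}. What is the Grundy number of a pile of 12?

2

Compute g(0), g(1), … for moves {2, 3, 5}:
g(0) = mex{} = 0
g(1) = mex{} = 0
g(2) = mex{0} = 1
g(3) = mex{0} = 1
g(4) = mex{0,1} = 2
g(5) = mex{0,1} = 2
g(6) = mex{0,1,2} = 3
g(7) = mex{1,2} = 0
g(8) = mex{1,2,3} = 0
g(9) = mex{0,2,3} = 1
g(10) = mex{0,2} = 1
g(11) = mex{0,1,3} = 2
g(12) = mex{0,1} = 2
So g(12) = 2.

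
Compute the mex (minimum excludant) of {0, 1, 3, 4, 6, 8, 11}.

2

The values 0, 1 are all present; 2 is the first non-negative integer missing from the set.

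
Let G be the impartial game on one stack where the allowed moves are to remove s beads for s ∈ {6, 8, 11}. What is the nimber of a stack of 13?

Build the Grundy sequence with g(k) = mex{g(k−s) : s ∈ {6, 8, 11}, s ≤ k}:
k:     0  1  2  3  4  5  6  7  8  9 10 11 12 13
g(k):  0  0  0  0  0  0  1  1  1  1  1  1  2  2
So g(13) = 2.

2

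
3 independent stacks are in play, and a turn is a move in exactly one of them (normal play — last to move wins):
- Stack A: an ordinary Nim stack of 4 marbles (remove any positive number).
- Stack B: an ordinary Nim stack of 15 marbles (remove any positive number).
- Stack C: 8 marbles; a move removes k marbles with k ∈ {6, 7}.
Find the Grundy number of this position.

10

Stack A is a plain Nim stack of size 4, so its Grundy value is 4.
Stack B is a plain Nim stack of size 15, so its Grundy value is 15.
Build the Grundy sequence for stack C with g(k) = mex{g(k−s) : s ∈ {6, 7}, s ≤ k}:
k:     0  1  2  3  4  5  6  7  8
g(k):  0  0  0  0  0  0  1  1  1
So g(8) = 1.
By the Sprague-Grundy theorem, the Grundy value of a sum of independent games is the XOR of the component values.
Combined value = 4 ⊕ 15 ⊕ 1 = 10.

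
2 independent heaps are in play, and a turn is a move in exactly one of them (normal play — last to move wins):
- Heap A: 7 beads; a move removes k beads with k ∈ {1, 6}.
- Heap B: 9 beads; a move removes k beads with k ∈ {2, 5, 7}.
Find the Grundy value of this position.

2

Build the Grundy sequence for heap A with g(k) = mex{g(k−s) : s ∈ {1, 6}, s ≤ k}:
g(0) = mex{} = 0
g(1) = mex{0} = 1
g(2) = mex{1} = 0
g(3) = mex{0} = 1
g(4) = mex{1} = 0
g(5) = mex{0} = 1
g(6) = mex{0,1} = 2
g(7) = mex{1,2} = 0
So g(7) = 0.
Grundy values for heap B (subtraction set {2, 5, 7}):
k:     0  1  2  3  4  5  6  7  8  9
g(k):  0  0  1  1  0  2  1  3  2  2
So g(9) = 2.
The value of a disjunctive sum is the nim-sum of the parts.
Combined value = 0 XOR 2 = 2.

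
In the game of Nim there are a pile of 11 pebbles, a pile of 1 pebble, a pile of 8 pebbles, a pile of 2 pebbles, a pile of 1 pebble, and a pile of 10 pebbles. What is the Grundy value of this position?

Compute the nim-sum pairwise:
11 ^ 1 = 10
10 ^ 8 = 2
2 ^ 2 = 0
0 ^ 1 = 1
1 ^ 10 = 11

11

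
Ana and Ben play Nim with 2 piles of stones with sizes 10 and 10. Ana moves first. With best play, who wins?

Ben wins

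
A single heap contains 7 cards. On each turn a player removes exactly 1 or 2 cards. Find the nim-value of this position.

1

Compute g(0), g(1), … for moves {1, 2}:
k:     0  1  2  3  4  5  6  7
g(k):  0  1  2  0  1  2  0  1
So g(7) = 1.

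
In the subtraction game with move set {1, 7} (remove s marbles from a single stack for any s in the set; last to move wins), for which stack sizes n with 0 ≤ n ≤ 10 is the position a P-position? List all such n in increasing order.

Grundy values for subtraction set {1, 7}:
k:     0  1  2  3  4  5  6  7  8  9 10
g(k):  0  1  0  1  0  1  0  1  0  1  0
The P-positions (g = 0) in 0..10 are 0, 2, 4, 6, 8, 10.

0, 2, 4, 6, 8, 10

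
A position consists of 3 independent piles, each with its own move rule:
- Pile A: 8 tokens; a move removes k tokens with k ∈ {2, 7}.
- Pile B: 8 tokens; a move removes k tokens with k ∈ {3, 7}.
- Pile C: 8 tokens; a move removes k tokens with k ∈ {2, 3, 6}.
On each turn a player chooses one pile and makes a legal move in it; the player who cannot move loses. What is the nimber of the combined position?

2

Build the Grundy sequence for pile A with g(k) = mex{g(k−s) : s ∈ {2, 7}, s ≤ k}:
k:     0  1  2  3  4  5  6  7  8
g(k):  0  0  1  1  0  0  1  1  2
So g(8) = 2.
Build the Grundy sequence for pile B with g(k) = mex{g(k−s) : s ∈ {3, 7}, s ≤ k}:
g(0) = mex{} = 0
g(1) = mex{} = 0
g(2) = mex{} = 0
g(3) = mex{0} = 1
g(4) = mex{0} = 1
g(5) = mex{0} = 1
g(6) = mex{1} = 0
g(7) = mex{0,1} = 2
g(8) = mex{0,1} = 2
So g(8) = 2.
For pile C, compute g(0), g(1), … with moves {2, 3, 6}:
g(0) = mex{} = 0
g(1) = mex{} = 0
g(2) = mex{0} = 1
g(3) = mex{0} = 1
g(4) = mex{0,1} = 2
g(5) = mex{1} = 0
g(6) = mex{0,1,2} = 3
g(7) = mex{0,2} = 1
g(8) = mex{0,1,3} = 2
So g(8) = 2.
By the Sprague-Grundy theorem, the Grundy value of a sum of independent games is the XOR of the component values.
Combined value = 2 XOR 2 XOR 2 = 2.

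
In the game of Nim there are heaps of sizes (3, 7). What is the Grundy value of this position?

4

Write each in binary and XOR column by column:
  011  (3)
  111  (7)
  ---
  100  (4)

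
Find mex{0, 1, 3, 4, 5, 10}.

2

The values 0, 1 are all present; 2 is the first non-negative integer missing from the set.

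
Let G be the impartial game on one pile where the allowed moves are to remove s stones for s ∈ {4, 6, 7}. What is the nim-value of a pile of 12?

0

Grundy values for subtraction set {4, 6, 7}:
g(0) = mex{} = 0
g(1) = mex{} = 0
g(2) = mex{} = 0
g(3) = mex{} = 0
g(4) = mex{0} = 1
g(5) = mex{0} = 1
g(6) = mex{0} = 1
g(7) = mex{0} = 1
g(8) = mex{0,1} = 2
g(9) = mex{0,1} = 2
g(10) = mex{0,1} = 2
g(11) = mex{1} = 0
g(12) = mex{1,2} = 0
So g(12) = 0.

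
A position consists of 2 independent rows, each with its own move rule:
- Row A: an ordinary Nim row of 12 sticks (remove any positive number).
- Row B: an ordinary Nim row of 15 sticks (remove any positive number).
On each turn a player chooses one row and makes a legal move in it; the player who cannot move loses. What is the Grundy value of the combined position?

3

Row A is a plain Nim row of size 12, so its Grundy value is 12.
Row B is a plain Nim row of size 15, so its Grundy value is 15.
By the Sprague-Grundy theorem, the Grundy value of a sum of independent games is the XOR of the component values.
Combined value = 12 XOR 15 = 3.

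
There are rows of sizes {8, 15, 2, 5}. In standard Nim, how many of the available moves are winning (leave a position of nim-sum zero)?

Compute the nim-sum pairwise:
8 ^ 15 = 7
7 ^ 2 = 5
5 ^ 5 = 0
The nim-sum is already 0, so every move leaves a nonzero nim-sum — there are no winning moves.

0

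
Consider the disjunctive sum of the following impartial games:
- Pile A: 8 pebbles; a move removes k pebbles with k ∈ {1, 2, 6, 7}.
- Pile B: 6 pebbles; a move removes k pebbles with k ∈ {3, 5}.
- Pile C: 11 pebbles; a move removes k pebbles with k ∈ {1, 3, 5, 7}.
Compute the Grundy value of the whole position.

Build the Grundy sequence for pile A with g(k) = mex{g(k−s) : s ∈ {1, 2, 6, 7}, s ≤ k}:
g(0) = mex{} = 0
g(1) = mex{0} = 1
g(2) = mex{0,1} = 2
g(3) = mex{1,2} = 0
g(4) = mex{0,2} = 1
g(5) = mex{0,1} = 2
g(6) = mex{0,1,2} = 3
g(7) = mex{0,1,2,3} = 4
g(8) = mex{1,2,3,4} = 0
So g(8) = 0.
For pile B, compute g(0), g(1), … with moves {3, 5}:
k:     0  1  2  3  4  5  6
g(k):  0  0  0  1  1  1  2
So g(6) = 2.
Grundy values for pile C (subtraction set {1, 3, 5, 7}):
g(0) = mex{} = 0
g(1) = mex{0} = 1
g(2) = mex{1} = 0
g(3) = mex{0} = 1
g(4) = mex{1} = 0
g(5) = mex{0} = 1
g(6) = mex{1} = 0
g(7) = mex{0} = 1
g(8) = mex{1} = 0
g(9) = mex{0} = 1
g(10) = mex{1} = 0
g(11) = mex{0} = 1
So g(11) = 1.
By the Sprague-Grundy theorem, the Grundy value of a sum of independent games is the XOR of the component values.
Combined value = 0 ⊕ 2 ⊕ 1 = 3.

3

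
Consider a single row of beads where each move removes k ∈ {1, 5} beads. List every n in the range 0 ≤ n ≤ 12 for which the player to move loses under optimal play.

0, 2, 4, 6, 8, 10, 12

Compute g(0), g(1), … for moves {1, 5}:
k:     0  1  2  3  4  5  6  7  8  9 10 11 12
g(k):  0  1  0  1  0  1  0  1  0  1  0  1  0
The P-positions (g = 0) in 0..12 are 0, 2, 4, 6, 8, 10, 12.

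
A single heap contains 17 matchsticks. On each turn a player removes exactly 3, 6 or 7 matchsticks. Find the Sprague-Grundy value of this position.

Grundy values for subtraction set {3, 6, 7}:
k:     0  1  2  3  4  5  6  7  8  9 10 11 12 13 14 15 16 17
g(k):  0  0  0  1  1  1  2  2  2  3  0  0  0  1  1  1  2  2
So g(17) = 2.

2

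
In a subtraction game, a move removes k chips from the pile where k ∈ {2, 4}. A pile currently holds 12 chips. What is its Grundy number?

Compute g(0), g(1), … for moves {2, 4}:
k:     0  1  2  3  4  5  6  7  8  9 10 11 12
g(k):  0  0  1  1  2  2  0  0  1  1  2  2  0
So g(12) = 0.

0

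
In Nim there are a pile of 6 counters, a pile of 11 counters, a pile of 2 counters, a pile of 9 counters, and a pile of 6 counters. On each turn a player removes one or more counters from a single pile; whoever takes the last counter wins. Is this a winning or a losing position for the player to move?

Write each in binary and XOR column by column:
  0110  (6)
  1011  (11)
  0010  (2)
  1001  (9)
  0110  (6)
  ----
  0000  (0)
The nim-sum is 0, so this is a P-position: the player to move is in a losing position under optimal play.

Losing position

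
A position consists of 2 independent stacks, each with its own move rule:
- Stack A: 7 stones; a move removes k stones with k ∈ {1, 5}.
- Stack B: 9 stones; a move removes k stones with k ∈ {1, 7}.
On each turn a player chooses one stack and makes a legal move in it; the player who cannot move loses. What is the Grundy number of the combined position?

Build the Grundy sequence for stack A with g(k) = mex{g(k−s) : s ∈ {1, 5}, s ≤ k}:
k:     0  1  2  3  4  5  6  7
g(k):  0  1  0  1  0  1  0  1
So g(7) = 1.
For stack B, compute g(0), g(1), … with moves {1, 7}:
g(0) = mex{} = 0
g(1) = mex{0} = 1
g(2) = mex{1} = 0
g(3) = mex{0} = 1
g(4) = mex{1} = 0
g(5) = mex{0} = 1
g(6) = mex{1} = 0
g(7) = mex{0} = 1
g(8) = mex{1} = 0
g(9) = mex{0} = 1
So g(9) = 1.
The value of a disjunctive sum is the nim-sum of the parts.
Combined value = 1 ⊕ 1 = 0.

0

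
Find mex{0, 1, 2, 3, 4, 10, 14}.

The values 0, 1, 2, 3, 4 are all present; 5 is the first non-negative integer missing from the set.

5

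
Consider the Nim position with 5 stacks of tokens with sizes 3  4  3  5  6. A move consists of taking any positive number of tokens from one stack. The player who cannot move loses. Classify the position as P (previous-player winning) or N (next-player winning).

N-position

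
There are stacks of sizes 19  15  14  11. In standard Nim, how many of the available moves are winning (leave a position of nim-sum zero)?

1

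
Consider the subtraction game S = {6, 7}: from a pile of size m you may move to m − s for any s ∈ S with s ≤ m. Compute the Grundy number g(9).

1

Grundy values for subtraction set {6, 7}:
k:     0  1  2  3  4  5  6  7  8  9
g(k):  0  0  0  0  0  0  1  1  1  1
So g(9) = 1.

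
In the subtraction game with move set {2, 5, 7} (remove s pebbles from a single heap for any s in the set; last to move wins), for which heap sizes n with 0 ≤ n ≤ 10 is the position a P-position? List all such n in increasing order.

0, 1, 4, 10

Grundy values for subtraction set {2, 5, 7}:
g(0) = mex{} = 0
g(1) = mex{} = 0
g(2) = mex{0} = 1
g(3) = mex{0} = 1
g(4) = mex{1} = 0
g(5) = mex{0,1} = 2
g(6) = mex{0} = 1
g(7) = mex{0,1,2} = 3
g(8) = mex{0,1} = 2
g(9) = mex{0,1,3} = 2
g(10) = mex{1,2} = 0
The P-positions (g = 0) in 0..10 are 0, 1, 4, 10.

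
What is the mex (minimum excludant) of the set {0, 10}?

0 is in the set but 1 is not, so the mex is 1.

1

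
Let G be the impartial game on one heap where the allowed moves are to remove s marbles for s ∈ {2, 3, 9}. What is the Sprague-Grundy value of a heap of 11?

Build the Grundy sequence with g(k) = mex{g(k−s) : s ∈ {2, 3, 9}, s ≤ k}:
g(0) = mex{} = 0
g(1) = mex{} = 0
g(2) = mex{0} = 1
g(3) = mex{0} = 1
g(4) = mex{0,1} = 2
g(5) = mex{1} = 0
g(6) = mex{1,2} = 0
g(7) = mex{0,2} = 1
g(8) = mex{0} = 1
g(9) = mex{0,1} = 2
g(10) = mex{0,1} = 2
g(11) = mex{1,2} = 0
So g(11) = 0.

0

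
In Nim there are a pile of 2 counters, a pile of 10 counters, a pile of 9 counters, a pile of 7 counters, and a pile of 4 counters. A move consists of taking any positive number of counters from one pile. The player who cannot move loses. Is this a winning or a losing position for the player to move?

Winning position

Nim-sum: 2 XOR 10 XOR 9 XOR 7 XOR 4 = 2.
The nim-sum is 2 ≠ 0, so this is an N-position: the player to move can win.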